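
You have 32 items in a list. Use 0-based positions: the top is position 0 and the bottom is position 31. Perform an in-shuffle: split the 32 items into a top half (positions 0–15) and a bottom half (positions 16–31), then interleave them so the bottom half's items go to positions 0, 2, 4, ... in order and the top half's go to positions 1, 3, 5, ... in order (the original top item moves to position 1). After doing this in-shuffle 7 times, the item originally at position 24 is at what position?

31

Track the item's position through each in-shuffle:
24 → 16 → 0 → 1 → 3 → 7 → 15 → 31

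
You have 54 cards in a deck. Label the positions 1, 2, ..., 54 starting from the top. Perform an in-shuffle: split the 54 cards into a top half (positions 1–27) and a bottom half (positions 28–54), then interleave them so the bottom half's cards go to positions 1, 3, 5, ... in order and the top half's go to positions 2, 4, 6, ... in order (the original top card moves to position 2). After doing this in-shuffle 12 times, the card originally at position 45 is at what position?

15

Track the card's position through each in-shuffle:
45 → 35 → 15 → 30 → 5 → 10 → 20 → 40 → 25 → 50 → 45 → 35 → 15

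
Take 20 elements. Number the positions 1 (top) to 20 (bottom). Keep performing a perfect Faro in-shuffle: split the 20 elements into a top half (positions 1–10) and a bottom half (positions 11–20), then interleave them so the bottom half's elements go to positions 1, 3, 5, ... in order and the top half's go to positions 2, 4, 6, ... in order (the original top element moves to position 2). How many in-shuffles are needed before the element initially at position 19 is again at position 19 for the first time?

6

Follow position 19 under repeated in-shuffles:
19 → 17 → 13 → 5 → 10 → 20 → 19
It first returns after 6 in-shuffles.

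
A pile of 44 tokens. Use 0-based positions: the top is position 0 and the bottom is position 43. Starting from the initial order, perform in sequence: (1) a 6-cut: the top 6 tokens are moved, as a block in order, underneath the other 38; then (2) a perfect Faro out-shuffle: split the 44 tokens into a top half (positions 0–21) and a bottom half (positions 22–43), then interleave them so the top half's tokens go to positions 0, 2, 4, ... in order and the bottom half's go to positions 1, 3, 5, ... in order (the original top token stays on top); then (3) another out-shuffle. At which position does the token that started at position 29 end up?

6

Track the token from position 29 forward through each operation:
  after op 1 (cut 6): 29 → 23
  after op 2 (out-shuffle): 23 → 3
  after op 3 (out-shuffle): 3 → 6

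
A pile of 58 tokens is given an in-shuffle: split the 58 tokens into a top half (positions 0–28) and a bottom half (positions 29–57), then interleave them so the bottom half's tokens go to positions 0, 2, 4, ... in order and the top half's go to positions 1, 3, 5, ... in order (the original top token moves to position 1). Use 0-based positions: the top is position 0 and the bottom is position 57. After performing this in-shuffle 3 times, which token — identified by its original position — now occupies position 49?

20

Work backwards from position 49, undoing one in-shuffle at a time:
49 ← 24 ← 41 ← 20
So the token now at position 49 started at position 20.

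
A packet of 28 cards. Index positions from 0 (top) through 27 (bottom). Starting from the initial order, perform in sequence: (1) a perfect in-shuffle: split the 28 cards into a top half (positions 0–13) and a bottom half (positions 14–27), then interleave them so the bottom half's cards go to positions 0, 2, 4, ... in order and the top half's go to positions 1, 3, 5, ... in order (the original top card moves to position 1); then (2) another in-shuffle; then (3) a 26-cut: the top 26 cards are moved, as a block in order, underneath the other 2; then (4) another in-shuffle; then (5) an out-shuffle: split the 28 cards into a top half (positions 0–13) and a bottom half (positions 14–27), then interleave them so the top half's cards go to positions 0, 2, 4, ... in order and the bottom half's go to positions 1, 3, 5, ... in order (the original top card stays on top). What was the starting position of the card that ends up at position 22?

Undo the operations in reverse order, starting from position 22:
  undo op 5 (out-shuffle, from top half): 22 ← 11
  undo op 4 (in-shuffle, from top half): 11 ← 5
  undo op 3 (cut 26): 5 ← 3
  undo op 2 (in-shuffle, from top half): 3 ← 1
  undo op 1 (in-shuffle, from top half): 1 ← 0
So the card at position 22 came from original position 0.

0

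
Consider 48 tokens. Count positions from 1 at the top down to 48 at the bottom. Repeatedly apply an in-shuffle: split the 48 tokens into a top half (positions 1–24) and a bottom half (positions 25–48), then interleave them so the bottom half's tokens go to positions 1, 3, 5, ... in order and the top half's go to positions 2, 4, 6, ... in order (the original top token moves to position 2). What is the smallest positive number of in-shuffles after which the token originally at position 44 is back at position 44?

21

Follow position 44 under repeated in-shuffles:
44 → 39 → 29 → 9 → 18 → 36 → 23 → 46 → ... → 44 (length 21)
It first returns after 21 in-shuffles.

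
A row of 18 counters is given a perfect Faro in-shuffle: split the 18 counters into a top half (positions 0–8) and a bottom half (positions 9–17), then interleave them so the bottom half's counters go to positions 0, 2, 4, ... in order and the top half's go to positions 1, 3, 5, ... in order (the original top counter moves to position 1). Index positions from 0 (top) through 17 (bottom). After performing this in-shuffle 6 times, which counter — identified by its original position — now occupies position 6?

Work backwards from position 6, undoing one in-shuffle at a time:
6 ← 12 ← 15 ← 7 ← 3 ← 1 ← 0
So the counter now at position 6 started at position 0.

0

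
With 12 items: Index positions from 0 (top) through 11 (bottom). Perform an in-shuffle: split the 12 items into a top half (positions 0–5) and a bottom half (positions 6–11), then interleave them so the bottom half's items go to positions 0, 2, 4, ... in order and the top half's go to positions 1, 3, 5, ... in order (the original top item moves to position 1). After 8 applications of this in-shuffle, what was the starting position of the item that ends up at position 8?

0

Work backwards from position 8, undoing one in-shuffle at a time:
8 ← 10 ← 11 ← 5 ← 2 ← 7 ← 3 ← 1 ← 0
So the item now at position 8 started at position 0.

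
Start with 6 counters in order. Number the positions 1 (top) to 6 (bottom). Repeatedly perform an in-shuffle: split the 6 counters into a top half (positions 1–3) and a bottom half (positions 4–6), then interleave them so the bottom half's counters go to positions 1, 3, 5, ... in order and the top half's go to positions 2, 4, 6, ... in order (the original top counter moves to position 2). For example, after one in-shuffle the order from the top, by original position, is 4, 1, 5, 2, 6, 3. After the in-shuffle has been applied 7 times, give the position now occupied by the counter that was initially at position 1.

Track the counter's position through each in-shuffle:
1 → 2 → 4 → 1 → 2 → 4 → 1 → 2

2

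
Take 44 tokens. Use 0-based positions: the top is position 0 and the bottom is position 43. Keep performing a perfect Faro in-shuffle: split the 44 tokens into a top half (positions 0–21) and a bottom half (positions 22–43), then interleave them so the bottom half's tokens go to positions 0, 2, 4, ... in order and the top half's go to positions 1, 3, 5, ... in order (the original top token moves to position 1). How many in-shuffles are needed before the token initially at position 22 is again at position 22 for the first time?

12

Follow position 22 under repeated in-shuffles:
22 → 0 → 1 → 3 → 7 → 15 → 31 → 18 → 37 → 30 → 16 → 33 → 22
It first returns after 12 in-shuffles.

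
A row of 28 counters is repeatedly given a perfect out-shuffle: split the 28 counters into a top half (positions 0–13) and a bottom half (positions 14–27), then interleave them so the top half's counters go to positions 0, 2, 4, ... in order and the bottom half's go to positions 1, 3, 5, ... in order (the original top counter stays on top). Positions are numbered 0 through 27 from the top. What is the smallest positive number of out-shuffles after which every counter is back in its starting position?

18

The out-shuffle permutes the 28 positions with cycle lengths [1, 1, 2, 6, 18].
Every counter is home exactly when every cycle has completed a whole number of laps, i.e. after lcm(1, 2, 6, 18) = 18 out-shuffles.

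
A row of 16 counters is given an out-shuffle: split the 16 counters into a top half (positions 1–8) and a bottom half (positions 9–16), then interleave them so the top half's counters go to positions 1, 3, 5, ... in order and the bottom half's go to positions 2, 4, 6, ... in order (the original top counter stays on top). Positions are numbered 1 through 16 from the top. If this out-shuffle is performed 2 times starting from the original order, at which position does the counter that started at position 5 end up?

Track the counter's position through each out-shuffle:
5 → 9 → 2

2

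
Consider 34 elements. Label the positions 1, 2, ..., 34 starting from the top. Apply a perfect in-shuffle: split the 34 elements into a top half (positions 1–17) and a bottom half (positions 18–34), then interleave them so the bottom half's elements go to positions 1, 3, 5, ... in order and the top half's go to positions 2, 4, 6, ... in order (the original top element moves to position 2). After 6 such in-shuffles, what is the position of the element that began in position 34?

Track the element's position through each in-shuffle:
34 → 33 → 31 → 27 → 19 → 3 → 6

6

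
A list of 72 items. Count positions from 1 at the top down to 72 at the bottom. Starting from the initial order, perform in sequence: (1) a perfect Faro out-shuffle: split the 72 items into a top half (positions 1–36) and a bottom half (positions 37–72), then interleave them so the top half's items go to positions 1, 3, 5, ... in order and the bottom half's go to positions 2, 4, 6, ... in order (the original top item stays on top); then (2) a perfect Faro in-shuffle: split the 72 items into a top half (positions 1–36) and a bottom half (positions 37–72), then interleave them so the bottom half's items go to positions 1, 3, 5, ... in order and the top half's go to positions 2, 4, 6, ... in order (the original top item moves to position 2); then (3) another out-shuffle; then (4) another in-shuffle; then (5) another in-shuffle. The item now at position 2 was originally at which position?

59

Undo the operations in reverse order, starting from position 2:
  undo op 5 (in-shuffle, from top half): 2 ← 1
  undo op 4 (in-shuffle, from bottom half): 1 ← 37
  undo op 3 (out-shuffle, from top half): 37 ← 19
  undo op 2 (in-shuffle, from bottom half): 19 ← 46
  undo op 1 (out-shuffle, from bottom half): 46 ← 59
So the item at position 2 came from original position 59.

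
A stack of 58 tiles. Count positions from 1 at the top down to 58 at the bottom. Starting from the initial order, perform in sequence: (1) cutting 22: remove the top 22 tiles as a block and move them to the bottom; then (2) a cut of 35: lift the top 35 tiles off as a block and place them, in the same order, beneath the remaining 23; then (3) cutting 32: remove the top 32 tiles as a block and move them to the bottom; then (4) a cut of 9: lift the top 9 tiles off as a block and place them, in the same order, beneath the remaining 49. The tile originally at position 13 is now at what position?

31

Track the tile from position 13 forward through each operation:
  after op 1 (cut 22): 13 → 49
  after op 2 (cut 35): 49 → 14
  after op 3 (cut 32): 14 → 40
  after op 4 (cut 9): 40 → 31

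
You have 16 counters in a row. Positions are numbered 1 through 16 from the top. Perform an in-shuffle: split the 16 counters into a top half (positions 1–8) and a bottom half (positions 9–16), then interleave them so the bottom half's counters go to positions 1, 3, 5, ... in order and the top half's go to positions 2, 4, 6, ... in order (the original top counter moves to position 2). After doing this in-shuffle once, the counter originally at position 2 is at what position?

4

Track the counter's position through each in-shuffle:
2 → 4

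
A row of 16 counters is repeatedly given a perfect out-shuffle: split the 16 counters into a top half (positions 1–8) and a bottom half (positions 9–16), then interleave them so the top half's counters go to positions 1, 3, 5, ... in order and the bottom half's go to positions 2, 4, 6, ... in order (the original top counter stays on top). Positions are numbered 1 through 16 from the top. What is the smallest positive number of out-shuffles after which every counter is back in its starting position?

The out-shuffle permutes the 16 positions with cycle lengths [1, 1, 2, 4, 4, 4].
Every counter is home exactly when every cycle has completed a whole number of laps, i.e. after lcm(1, 2, 4) = 4 out-shuffles.

4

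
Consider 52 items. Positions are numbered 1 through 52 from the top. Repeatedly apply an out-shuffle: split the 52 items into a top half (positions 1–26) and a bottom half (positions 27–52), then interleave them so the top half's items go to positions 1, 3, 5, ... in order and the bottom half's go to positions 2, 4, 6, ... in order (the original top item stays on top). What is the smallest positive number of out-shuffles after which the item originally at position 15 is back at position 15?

Follow position 15 under repeated out-shuffles:
15 → 29 → 6 → 11 → 21 → 41 → 30 → 8 → 15
It first returns after 8 out-shuffles.

8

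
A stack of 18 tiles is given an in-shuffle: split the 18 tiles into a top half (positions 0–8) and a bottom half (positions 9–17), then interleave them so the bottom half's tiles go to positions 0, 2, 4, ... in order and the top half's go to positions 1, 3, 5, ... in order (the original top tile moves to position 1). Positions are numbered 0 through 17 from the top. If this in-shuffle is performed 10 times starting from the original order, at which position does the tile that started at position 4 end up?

Track the tile's position through each in-shuffle:
4 → 9 → 0 → 1 → 3 → 7 → 15 → 12 → 6 → 13 → 8

8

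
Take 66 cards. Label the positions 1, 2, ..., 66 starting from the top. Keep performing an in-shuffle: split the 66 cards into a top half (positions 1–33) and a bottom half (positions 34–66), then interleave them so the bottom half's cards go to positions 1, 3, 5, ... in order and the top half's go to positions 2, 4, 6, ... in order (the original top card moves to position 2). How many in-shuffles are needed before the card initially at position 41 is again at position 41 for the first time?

Follow position 41 under repeated in-shuffles:
41 → 15 → 30 → 60 → 53 → 39 → 11 → 22 → ... → 41 (length 66)
It first returns after 66 in-shuffles.

66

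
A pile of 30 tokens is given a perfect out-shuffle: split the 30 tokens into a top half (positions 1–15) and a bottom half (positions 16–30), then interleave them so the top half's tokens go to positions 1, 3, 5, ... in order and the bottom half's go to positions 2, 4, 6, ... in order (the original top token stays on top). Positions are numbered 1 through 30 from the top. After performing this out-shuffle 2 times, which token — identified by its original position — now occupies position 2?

23

Work backwards from position 2, undoing one out-shuffle at a time:
2 ← 16 ← 23
So the token now at position 2 started at position 23.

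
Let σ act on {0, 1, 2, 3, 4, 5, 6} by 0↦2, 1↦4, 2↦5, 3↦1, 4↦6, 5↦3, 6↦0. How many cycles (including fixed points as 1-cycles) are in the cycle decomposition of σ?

Cycle decomposition: (0 2 5 3 1 4 6).
1 cycle.

1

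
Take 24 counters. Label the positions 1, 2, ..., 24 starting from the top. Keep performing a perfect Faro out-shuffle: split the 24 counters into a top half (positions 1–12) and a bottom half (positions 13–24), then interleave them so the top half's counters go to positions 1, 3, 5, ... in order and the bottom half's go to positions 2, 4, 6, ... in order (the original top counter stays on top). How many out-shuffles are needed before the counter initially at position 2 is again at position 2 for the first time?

Follow position 2 under repeated out-shuffles:
2 → 3 → 5 → 9 → 17 → 10 → 19 → 14 → 4 → 7 → 13 → 2
It first returns after 11 out-shuffles.

11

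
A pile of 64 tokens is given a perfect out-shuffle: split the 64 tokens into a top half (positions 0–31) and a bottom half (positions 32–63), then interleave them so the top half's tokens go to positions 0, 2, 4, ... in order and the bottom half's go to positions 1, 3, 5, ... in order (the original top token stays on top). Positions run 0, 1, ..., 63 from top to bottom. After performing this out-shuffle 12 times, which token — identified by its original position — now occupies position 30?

Work backwards from position 30, undoing one out-shuffle at a time:
30 ← 15 ← 39 ← 51 ← 57 ← 60 ← 30 ← 15 ← 39 ← 51 ← 57 ← 60 ← 30
So the token now at position 30 started at position 30.

30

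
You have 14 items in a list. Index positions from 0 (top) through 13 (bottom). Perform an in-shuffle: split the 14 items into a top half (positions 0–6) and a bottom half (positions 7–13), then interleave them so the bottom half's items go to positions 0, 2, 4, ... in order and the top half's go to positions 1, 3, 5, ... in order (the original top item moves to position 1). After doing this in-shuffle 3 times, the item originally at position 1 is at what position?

Track the item's position through each in-shuffle:
1 → 3 → 7 → 0

0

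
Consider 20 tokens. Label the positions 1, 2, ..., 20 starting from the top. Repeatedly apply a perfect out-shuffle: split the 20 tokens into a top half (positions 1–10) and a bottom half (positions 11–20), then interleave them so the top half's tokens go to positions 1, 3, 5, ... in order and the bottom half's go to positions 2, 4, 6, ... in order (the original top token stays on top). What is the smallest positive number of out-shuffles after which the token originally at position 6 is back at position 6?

18

Follow position 6 under repeated out-shuffles:
6 → 11 → 2 → 3 → 5 → 9 → 17 → 14 → 8 → 15 → 10 → 19 → 18 → 16 → 12 → 4 → 7 → 13 → 6
It first returns after 18 out-shuffles.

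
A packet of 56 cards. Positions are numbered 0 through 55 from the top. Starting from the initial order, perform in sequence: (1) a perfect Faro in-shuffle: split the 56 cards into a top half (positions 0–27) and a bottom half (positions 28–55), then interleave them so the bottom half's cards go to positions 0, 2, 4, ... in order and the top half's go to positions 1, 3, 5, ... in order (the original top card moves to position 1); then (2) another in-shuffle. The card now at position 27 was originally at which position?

Undo the operations in reverse order, starting from position 27:
  undo op 2 (in-shuffle, from top half): 27 ← 13
  undo op 1 (in-shuffle, from top half): 13 ← 6
So the card at position 27 came from original position 6.

6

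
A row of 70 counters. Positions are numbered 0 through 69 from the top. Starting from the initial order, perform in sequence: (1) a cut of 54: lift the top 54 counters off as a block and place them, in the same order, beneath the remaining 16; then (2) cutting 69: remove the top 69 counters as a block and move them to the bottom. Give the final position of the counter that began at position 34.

Track the counter from position 34 forward through each operation:
  after op 1 (cut 54): 34 → 50
  after op 2 (cut 69): 50 → 51

51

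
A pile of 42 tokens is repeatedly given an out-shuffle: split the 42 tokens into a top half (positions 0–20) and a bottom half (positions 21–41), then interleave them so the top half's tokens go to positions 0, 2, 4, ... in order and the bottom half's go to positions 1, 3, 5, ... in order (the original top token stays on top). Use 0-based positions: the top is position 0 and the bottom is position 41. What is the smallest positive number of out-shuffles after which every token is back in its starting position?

20

The out-shuffle permutes the 42 positions with cycle lengths [1, 1, 20, 20].
Every token is home exactly when every cycle has completed a whole number of laps, i.e. after lcm(1, 20) = 20 out-shuffles.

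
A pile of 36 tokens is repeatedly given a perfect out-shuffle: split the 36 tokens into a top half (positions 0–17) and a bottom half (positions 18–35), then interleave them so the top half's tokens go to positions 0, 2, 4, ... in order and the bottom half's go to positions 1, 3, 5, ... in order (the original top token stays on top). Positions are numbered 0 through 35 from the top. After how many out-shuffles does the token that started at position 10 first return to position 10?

3

Follow position 10 under repeated out-shuffles:
10 → 20 → 5 → 10
It first returns after 3 out-shuffles.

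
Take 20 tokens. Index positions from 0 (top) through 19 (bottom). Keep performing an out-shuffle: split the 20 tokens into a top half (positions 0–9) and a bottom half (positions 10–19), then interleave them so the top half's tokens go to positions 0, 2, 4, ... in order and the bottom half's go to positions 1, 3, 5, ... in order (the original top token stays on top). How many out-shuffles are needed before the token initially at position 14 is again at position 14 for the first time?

18

Follow position 14 under repeated out-shuffles:
14 → 9 → 18 → 17 → 15 → 11 → 3 → 6 → 12 → 5 → 10 → 1 → 2 → 4 → 8 → 16 → 13 → 7 → 14
It first returns after 18 out-shuffles.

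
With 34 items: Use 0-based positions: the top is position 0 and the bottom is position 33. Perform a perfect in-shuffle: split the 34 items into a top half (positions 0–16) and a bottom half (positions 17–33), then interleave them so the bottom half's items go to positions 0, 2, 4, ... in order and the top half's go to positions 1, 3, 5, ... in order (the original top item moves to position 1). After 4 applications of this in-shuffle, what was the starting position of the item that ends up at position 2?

32

Work backwards from position 2, undoing one in-shuffle at a time:
2 ← 18 ← 26 ← 30 ← 32
So the item now at position 2 started at position 32.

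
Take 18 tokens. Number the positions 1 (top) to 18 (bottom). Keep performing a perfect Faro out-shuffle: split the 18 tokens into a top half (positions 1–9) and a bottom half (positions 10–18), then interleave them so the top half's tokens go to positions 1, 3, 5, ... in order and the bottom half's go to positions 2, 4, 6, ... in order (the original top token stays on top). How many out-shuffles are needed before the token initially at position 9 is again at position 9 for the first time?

8

Follow position 9 under repeated out-shuffles:
9 → 17 → 16 → 14 → 10 → 2 → 3 → 5 → 9
It first returns after 8 out-shuffles.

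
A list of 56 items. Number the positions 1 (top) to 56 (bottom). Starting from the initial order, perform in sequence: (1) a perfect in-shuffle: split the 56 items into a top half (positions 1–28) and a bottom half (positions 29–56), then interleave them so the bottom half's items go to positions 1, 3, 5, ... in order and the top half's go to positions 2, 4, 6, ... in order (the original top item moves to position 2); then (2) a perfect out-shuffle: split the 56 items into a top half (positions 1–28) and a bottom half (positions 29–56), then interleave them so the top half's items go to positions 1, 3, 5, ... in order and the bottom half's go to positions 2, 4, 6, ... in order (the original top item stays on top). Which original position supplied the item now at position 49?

Undo the operations in reverse order, starting from position 49:
  undo op 2 (out-shuffle, from top half): 49 ← 25
  undo op 1 (in-shuffle, from bottom half): 25 ← 41
So the item at position 49 came from original position 41.

41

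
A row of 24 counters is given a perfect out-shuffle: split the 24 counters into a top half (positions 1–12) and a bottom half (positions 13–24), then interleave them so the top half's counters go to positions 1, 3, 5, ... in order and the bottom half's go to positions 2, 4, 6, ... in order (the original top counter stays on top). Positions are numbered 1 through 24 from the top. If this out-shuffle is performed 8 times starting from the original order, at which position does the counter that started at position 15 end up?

20

Track the counter's position through each out-shuffle:
15 → 6 → 11 → 21 → 18 → 12 → 23 → 22 → 20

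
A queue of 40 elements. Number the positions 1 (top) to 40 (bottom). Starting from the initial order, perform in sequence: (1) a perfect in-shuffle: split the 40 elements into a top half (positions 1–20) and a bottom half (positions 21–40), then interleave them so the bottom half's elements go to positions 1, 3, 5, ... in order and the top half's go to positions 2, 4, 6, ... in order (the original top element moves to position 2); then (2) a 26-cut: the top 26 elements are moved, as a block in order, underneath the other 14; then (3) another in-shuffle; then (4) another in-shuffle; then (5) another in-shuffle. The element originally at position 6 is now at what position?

3

Track the element from position 6 forward through each operation:
  after op 1 (in-shuffle): 6 → 12
  after op 2 (cut 26): 12 → 26
  after op 3 (in-shuffle): 26 → 11
  after op 4 (in-shuffle): 11 → 22
  after op 5 (in-shuffle): 22 → 3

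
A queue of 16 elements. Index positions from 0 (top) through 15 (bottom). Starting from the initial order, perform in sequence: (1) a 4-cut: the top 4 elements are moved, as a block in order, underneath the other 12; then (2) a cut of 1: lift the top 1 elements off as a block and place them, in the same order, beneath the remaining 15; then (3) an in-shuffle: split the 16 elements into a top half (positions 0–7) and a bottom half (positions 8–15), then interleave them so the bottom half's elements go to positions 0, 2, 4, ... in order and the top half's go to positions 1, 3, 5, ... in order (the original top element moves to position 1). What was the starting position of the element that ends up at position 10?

Undo the operations in reverse order, starting from position 10:
  undo op 3 (in-shuffle, from bottom half): 10 ← 13
  undo op 2 (cut 1): 13 ← 14
  undo op 1 (cut 4): 14 ← 2
So the element at position 10 came from original position 2.

2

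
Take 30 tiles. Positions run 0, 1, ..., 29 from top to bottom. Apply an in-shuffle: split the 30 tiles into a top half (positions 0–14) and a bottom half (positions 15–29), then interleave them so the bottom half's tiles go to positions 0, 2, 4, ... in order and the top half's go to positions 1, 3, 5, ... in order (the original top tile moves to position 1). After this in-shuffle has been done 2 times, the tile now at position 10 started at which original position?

Work backwards from position 10, undoing one in-shuffle at a time:
10 ← 20 ← 25
So the tile now at position 10 started at position 25.

25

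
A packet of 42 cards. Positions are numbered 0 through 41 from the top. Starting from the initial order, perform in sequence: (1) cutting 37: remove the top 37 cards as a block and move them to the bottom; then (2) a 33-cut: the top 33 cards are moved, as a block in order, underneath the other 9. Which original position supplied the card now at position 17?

3

Undo the operations in reverse order, starting from position 17:
  undo op 2 (cut 33): 17 ← 8
  undo op 1 (cut 37): 8 ← 3
So the card at position 17 came from original position 3.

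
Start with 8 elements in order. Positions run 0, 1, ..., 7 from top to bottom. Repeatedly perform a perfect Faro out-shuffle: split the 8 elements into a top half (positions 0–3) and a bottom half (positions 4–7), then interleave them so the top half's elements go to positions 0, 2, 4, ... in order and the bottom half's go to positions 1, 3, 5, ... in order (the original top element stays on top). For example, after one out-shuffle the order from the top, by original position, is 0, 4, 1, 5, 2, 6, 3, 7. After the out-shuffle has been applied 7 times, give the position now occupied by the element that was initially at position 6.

5

Track the element's position through each out-shuffle:
6 → 5 → 3 → 6 → 5 → 3 → 6 → 5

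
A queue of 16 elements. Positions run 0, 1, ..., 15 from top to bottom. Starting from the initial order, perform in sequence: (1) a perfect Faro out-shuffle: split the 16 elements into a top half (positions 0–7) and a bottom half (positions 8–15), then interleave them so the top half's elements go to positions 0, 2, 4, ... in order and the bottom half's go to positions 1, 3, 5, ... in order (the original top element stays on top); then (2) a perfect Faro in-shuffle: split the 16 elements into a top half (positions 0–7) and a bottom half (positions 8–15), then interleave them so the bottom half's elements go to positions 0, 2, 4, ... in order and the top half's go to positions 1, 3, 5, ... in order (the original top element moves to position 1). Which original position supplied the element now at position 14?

15

Undo the operations in reverse order, starting from position 14:
  undo op 2 (in-shuffle, from bottom half): 14 ← 15
  undo op 1 (out-shuffle, from bottom half): 15 ← 15
So the element at position 14 came from original position 15.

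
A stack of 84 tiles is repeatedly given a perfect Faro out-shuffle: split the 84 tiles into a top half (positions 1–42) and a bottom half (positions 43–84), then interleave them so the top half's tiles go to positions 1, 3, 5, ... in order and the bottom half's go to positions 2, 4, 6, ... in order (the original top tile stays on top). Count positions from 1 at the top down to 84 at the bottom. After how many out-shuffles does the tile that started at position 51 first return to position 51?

Follow position 51 under repeated out-shuffles:
51 → 18 → 35 → 69 → 54 → 24 → 47 → 10 → ... → 51 (length 82)
It first returns after 82 out-shuffles.

82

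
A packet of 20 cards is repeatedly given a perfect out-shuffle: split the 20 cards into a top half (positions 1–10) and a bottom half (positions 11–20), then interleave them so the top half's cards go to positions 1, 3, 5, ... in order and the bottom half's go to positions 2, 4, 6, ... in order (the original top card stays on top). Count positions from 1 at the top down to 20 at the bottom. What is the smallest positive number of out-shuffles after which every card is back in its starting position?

The out-shuffle permutes the 20 positions with cycle lengths [1, 1, 18].
Every card is home exactly when every cycle has completed a whole number of laps, i.e. after lcm(1, 18) = 18 out-shuffles.

18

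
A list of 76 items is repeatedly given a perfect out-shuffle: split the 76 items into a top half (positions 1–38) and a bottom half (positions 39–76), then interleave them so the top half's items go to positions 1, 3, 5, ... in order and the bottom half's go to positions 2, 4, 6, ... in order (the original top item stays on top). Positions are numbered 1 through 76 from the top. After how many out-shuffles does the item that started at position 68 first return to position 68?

Follow position 68 under repeated out-shuffles:
68 → 60 → 44 → 12 → 23 → 45 → 14 → 27 → 53 → 30 → 59 → 42 → 8 → 15 → 29 → 57 → 38 → 75 → 74 → 72 → 68
It first returns after 20 out-shuffles.

20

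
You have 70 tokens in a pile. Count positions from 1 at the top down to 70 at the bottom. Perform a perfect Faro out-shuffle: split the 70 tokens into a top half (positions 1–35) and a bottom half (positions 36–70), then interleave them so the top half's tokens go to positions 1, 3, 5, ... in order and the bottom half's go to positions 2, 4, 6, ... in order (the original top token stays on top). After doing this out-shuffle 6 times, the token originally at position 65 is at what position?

26

Track the token's position through each out-shuffle:
65 → 60 → 50 → 30 → 59 → 48 → 26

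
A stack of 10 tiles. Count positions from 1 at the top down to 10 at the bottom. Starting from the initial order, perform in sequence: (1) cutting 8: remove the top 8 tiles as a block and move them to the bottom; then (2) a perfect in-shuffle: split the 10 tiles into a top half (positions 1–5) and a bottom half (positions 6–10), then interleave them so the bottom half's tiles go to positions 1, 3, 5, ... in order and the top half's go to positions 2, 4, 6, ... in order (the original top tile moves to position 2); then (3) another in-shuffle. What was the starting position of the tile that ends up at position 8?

10

Undo the operations in reverse order, starting from position 8:
  undo op 3 (in-shuffle, from top half): 8 ← 4
  undo op 2 (in-shuffle, from top half): 4 ← 2
  undo op 1 (cut 8): 2 ← 10
So the tile at position 8 came from original position 10.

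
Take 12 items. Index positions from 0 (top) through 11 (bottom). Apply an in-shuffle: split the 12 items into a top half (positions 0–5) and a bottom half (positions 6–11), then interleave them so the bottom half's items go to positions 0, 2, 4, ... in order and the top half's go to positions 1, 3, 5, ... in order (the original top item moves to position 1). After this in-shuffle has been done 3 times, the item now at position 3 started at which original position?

6

Work backwards from position 3, undoing one in-shuffle at a time:
3 ← 1 ← 0 ← 6
So the item now at position 3 started at position 6.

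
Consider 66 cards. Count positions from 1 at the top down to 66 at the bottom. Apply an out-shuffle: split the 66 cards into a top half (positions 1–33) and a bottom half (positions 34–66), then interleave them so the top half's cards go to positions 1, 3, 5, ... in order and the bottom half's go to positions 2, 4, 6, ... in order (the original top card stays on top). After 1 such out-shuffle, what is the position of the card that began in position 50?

34

Track the card's position through each out-shuffle:
50 → 34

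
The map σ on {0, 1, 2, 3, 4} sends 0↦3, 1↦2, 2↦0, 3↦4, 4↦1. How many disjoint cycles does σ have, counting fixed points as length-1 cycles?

1

Cycle decomposition: (0 3 4 1 2).
1 cycle.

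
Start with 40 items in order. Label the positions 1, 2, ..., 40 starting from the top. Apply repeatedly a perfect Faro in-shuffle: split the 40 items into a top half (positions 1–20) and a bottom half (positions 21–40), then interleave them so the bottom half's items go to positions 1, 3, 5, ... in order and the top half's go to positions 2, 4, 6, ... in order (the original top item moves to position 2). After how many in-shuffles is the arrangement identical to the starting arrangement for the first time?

The in-shuffle permutes the 40 positions with cycle lengths [20, 20].
Every item is home exactly when every cycle has completed a whole number of laps, i.e. after lcm(20) = 20 in-shuffles.

20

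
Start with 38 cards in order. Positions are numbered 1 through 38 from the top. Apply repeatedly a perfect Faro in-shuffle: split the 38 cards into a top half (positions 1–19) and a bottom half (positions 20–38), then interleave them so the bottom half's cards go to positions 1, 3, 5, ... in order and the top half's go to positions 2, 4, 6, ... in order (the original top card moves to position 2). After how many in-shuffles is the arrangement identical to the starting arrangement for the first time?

12

The in-shuffle permutes the 38 positions with cycle lengths [2, 12, 12, 12].
Every card is home exactly when every cycle has completed a whole number of laps, i.e. after lcm(2, 12) = 12 in-shuffles.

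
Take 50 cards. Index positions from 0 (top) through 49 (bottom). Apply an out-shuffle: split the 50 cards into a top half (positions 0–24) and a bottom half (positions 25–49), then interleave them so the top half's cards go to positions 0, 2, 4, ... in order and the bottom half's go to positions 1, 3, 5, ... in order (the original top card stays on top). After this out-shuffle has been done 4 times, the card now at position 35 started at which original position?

42

Work backwards from position 35, undoing one out-shuffle at a time:
35 ← 42 ← 21 ← 35 ← 42
So the card now at position 35 started at position 42.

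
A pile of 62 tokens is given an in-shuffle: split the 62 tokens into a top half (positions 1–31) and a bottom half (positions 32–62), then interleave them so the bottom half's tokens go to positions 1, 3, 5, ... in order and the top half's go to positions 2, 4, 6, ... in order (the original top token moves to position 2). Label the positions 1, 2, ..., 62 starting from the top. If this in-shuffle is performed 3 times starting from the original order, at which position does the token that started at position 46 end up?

Track the token's position through each in-shuffle:
46 → 29 → 58 → 53

53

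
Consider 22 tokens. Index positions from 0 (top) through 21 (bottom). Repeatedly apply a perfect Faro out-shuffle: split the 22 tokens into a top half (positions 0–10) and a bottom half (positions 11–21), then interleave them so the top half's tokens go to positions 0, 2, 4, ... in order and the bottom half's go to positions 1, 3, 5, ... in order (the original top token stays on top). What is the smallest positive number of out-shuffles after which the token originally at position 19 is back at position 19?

Follow position 19 under repeated out-shuffles:
19 → 17 → 13 → 5 → 10 → 20 → 19
It first returns after 6 out-shuffles.

6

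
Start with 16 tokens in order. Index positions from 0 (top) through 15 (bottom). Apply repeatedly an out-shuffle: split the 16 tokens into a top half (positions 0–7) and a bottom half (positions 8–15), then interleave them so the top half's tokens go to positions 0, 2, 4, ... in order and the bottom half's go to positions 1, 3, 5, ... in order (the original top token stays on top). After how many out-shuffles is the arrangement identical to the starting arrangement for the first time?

The out-shuffle permutes the 16 positions with cycle lengths [1, 1, 2, 4, 4, 4].
Every token is home exactly when every cycle has completed a whole number of laps, i.e. after lcm(1, 2, 4) = 4 out-shuffles.

4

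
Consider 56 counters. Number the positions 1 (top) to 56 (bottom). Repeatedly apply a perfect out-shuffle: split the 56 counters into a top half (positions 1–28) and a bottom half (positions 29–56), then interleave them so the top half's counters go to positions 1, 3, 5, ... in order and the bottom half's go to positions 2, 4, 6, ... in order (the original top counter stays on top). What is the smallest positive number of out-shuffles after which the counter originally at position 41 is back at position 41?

10

Follow position 41 under repeated out-shuffles:
41 → 26 → 51 → 46 → 36 → 16 → 31 → 6 → 11 → 21 → 41
It first returns after 10 out-shuffles.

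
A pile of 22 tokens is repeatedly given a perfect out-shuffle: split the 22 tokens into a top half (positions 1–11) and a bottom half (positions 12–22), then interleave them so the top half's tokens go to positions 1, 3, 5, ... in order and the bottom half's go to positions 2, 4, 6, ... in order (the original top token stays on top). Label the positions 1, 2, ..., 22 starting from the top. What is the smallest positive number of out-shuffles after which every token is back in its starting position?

The out-shuffle permutes the 22 positions with cycle lengths [1, 1, 2, 3, 3, 6, 6].
Every token is home exactly when every cycle has completed a whole number of laps, i.e. after lcm(1, 2, 3, 6) = 6 out-shuffles.

6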